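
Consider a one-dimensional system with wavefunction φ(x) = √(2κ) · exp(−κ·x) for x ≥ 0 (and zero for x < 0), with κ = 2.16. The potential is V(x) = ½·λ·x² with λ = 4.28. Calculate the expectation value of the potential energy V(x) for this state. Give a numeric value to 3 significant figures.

⟨V⟩ = ∫ V(x)·|φ|² dx.
Every integrand reduces to terms xʲ·e^(−2κx) on [0, ∞); use ∫₀^∞ xʲ·e^(−2κx) dx = j!/(2κ)^(j+1).
⟨V⟩ = 0.22934.

0.229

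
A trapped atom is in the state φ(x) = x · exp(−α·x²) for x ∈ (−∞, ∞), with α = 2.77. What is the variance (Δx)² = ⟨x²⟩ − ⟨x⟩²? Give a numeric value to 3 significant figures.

0.271

Compute ⟨x⟩ and ⟨x²⟩ separately, then (Δx)² = ⟨x²⟩ − ⟨x⟩².
Expand each integrand as polynomial × e^(−2αx²) and use ∫x^(2j)·e^(−2αx²) dx = (2j−1)!!/(4α)^j · √(π/(2α)), odd powers → 0; here √(π/(2α)) = 0.75304.
Normalization: ∫|φ|² dx = 0.067964.
⟨x⟩ = 0.0000 and ⟨x²⟩ = 0.27076.
(Δx)² = 0.27076 − (0.0000)² = 0.27076.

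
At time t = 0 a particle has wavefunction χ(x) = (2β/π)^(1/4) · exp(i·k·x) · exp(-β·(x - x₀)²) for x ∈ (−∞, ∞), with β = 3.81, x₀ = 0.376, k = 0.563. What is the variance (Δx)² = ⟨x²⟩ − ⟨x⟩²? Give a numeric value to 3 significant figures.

Compute ⟨x⟩ and ⟨x²⟩ separately, then (Δx)² = ⟨x²⟩ − ⟨x⟩².
Gaussian moments (u = x − x₀): ∫u^(2j)·e^(−2βu²) du = (2j−1)!!/(4β)^j · √(π/(2β)), odd powers integrate to 0; here √(π/(2β)) = 0.64209.
⟨x⟩ = 0.37600 and ⟨x²⟩ = 0.20699.
(Δx)² = 0.20699 − (0.37600)² = 0.065617.

0.0656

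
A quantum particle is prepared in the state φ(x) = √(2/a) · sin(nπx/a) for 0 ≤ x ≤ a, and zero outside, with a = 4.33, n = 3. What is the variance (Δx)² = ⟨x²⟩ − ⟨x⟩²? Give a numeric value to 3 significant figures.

1.46

Compute ⟨x⟩ and ⟨x²⟩ separately, then (Δx)² = ⟨x²⟩ − ⟨x⟩².
With sin²θ = (1 − cos2θ)/2 on 0 ≤ x ≤ a: ∫sin²(nπx/a) dx = a/2, ∫x·sin²(nπx/a) dx = a²/4, ∫x²·sin²(nπx/a) dx = a³·(1/6 − 1/(4n²π²)); higher powers xᵏ the same way, integrating xᵏ·cos(2nπx/a) by parts.
⟨x⟩ = 2.1650 and ⟨x²⟩ = 6.1441.
(Δx)² = 6.1441 − (2.1650)² = 1.4569.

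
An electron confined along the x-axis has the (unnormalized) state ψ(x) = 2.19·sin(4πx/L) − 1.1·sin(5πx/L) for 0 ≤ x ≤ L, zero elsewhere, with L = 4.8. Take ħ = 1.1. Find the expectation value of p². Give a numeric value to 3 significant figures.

9.23

p² ψ = −ħ² d²ψ/dx²; ⟨p²⟩ = −ħ² ∫ ψ*·ψ'' dx / ∫|ψ|² dx.
d²/dx² sin(jπx/L) = −(jπ/L)²·sin(jπx/L); on 0 ≤ x ≤ L, ∫sin²(jπx/L) dx = L/2 and ∫sin(jπx/L)·sin(lπx/L) dx = 0 for j ≠ l, so only diagonal terms survive in ∫|ψ|² and ∫ψ·ψ″; ∫ψ·ψ′ dx = [ψ²/2] between the walls = 0.
State is unnormalized: ∫|ψ|² dx = 14.415, and ∫ψ*·(−ħ² ψ'') dx = 133.09, so ⟨p²⟩ = 133.09 / 14.415.
⟨p²⟩ = 9.2330.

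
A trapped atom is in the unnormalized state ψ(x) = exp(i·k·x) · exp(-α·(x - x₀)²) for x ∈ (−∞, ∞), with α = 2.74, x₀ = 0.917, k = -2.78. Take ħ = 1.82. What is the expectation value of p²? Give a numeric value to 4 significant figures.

p² ψ = −ħ² d²ψ/dx²; ⟨p²⟩ = −ħ² ∫ ψ*·ψ'' dx / ∫|ψ|² dx.
Gaussian moments (u = x − x₀): ∫u^(2j)·e^(−2αu²) du = (2j−1)!!/(4α)^j · √(π/(2α)), odd powers integrate to 0; here √(π/(2α)) = 0.75715. Derivatives: ψ′ = (ik − 2αu)·ψ, ψ″ = ((ik − 2αu)² − 2α)·ψ; the odd-in-u pieces drop out.
State is unnormalized: ∫|ψ|² dx = 0.75715, and ∫ψ*·(−ħ² ψ'') dx = 26.255, so ⟨p²⟩ = 26.255 / 0.75715.
⟨p²⟩ = 34.676.

34.68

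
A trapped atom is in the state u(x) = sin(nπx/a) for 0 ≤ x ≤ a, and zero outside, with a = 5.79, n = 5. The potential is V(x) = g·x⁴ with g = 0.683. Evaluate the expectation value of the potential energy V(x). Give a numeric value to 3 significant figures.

⟨V⟩ = ∫ V(x)·|u|² dx / ∫|u|² dx.
With sin²θ = (1 − cos2θ)/2 on 0 ≤ x ≤ a: ∫sin²(nπx/a) dx = a/2, ∫x·sin²(nπx/a) dx = a²/4, ∫x²·sin²(nπx/a) dx = a³·(1/6 − 1/(4n²π²)); higher powers xᵏ the same way, integrating xᵏ·cos(2nπx/a) by parts.
State is unnormalized: ∫|u|² dx = 2.8950, and ∫u*·V(x)·u dx = 435.49, so ⟨V⟩ = 435.49 / 2.8950.
⟨V⟩ = 150.43.

150.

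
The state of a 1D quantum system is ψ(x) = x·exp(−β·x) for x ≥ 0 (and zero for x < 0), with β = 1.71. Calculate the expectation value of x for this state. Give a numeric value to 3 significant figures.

⟨x⟩ = ∫ x·|ψ|² dx / ∫|ψ|² dx (integrals over the domain).
Every integrand reduces to terms xʲ·e^(−2βx) on [0, ∞); use ∫₀^∞ xʲ·e^(−2βx) dx = j!/(2β)^(j+1).
State is unnormalized: ∫|ψ|² dx = 0.049998, and ∫ψ*·x·ψ dx = 0.043858, so ⟨x⟩ = 0.043858 / 0.049998.
⟨x⟩ = 0.87719.

0.877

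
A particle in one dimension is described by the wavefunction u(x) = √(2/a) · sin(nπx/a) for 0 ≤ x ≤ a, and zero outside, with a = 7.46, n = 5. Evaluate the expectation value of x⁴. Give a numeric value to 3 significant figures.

⟨x⁴⟩ = ∫ x⁴·|u|² dx (integrals over the domain).
With sin²θ = (1 − cos2θ)/2 on 0 ≤ x ≤ a: ∫sin²(nπx/a) dx = a/2, ∫x·sin²(nπx/a) dx = a²/4, ∫x²·sin²(nπx/a) dx = a³·(1/6 − 1/(4n²π²)); higher powers xᵏ the same way, integrating xᵏ·cos(2nπx/a) by parts.
⟨x⁴⟩ = 606.94.

607.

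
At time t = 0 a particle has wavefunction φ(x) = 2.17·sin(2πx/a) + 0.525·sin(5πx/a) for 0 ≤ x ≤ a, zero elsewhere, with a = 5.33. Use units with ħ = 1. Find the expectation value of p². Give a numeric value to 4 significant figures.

1.793

p² φ = −ħ² d²φ/dx²; ⟨p²⟩ = −ħ² ∫ φ*·φ'' dx / ∫|φ|² dx.
d²/dx² sin(jπx/a) = −(jπ/a)²·sin(jπx/a); on 0 ≤ x ≤ a, ∫sin²(jπx/a) dx = a/2 and ∫sin(jπx/a)·sin(lπx/a) dx = 0 for j ≠ l, so only diagonal terms survive in ∫|φ|² and ∫φ·φ″; ∫φ·φ′ dx = [φ²/2] between the walls = 0.
State is unnormalized: ∫|φ|² dx = 13.284, and ∫φ*·(−ħ² φ'') dx = 23.819, so ⟨p²⟩ = 23.819 / 13.284.
⟨p²⟩ = 1.7931.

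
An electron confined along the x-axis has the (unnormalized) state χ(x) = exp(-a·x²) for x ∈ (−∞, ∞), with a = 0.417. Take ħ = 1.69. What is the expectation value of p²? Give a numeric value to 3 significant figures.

p² χ = −ħ² d²χ/dx²; ⟨p²⟩ = −ħ² ∫ χ*·χ'' dx / ∫|χ|² dx.
Gaussian moments: ∫x^(2j)·e^(−2ax²) dx = (2j−1)!!/(4a)^j · √(π/(2a)), odd powers integrate to 0; here √(π/(2a)) = 1.9408. Derivatives: d/dx e^(−ax²) = −2ax·e^(−ax²), d²/dx² e^(−ax²) = (4a²x² − 2a)·e^(−ax²).
State is unnormalized: ∫|χ|² dx = 1.9408, and ∫χ*·(−ħ² χ'') dx = 2.3115, so ⟨p²⟩ = 2.3115 / 1.9408.
⟨p²⟩ = 1.1910.

1.19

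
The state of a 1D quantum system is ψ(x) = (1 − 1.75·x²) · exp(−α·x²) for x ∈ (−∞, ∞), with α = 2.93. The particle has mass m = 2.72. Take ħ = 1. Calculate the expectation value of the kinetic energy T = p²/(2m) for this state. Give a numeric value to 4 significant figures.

1.020

T = −(ħ²/2m) d²/dx², so ⟨T⟩ = −(ħ²/2m) ∫ ψ*·ψ'' dx / ∫|ψ|² dx; with m = 2.72.
Expand each integrand as polynomial × e^(−2αx²) and use ∫x^(2j)·e^(−2αx²) dx = (2j−1)!!/(4α)^j · √(π/(2α)), odd powers → 0; here √(π/(2α)) = 0.73219. Differentiate with the product rule, d/dx e^(−αx²) = −2αx·e^(−αx²).
State is unnormalized: ∫|ψ|² dx = 0.56251, and ∫ψ*·(−ħ²/2m · ψ'') dx = 0.57368, so ⟨T⟩ = 0.57368 / 0.56251.
⟨T⟩ = 1.0199.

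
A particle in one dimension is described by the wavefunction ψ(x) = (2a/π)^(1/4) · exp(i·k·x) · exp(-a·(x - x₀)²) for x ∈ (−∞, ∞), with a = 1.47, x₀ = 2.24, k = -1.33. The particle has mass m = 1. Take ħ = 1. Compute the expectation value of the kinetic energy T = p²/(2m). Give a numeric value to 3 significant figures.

1.62

T = −(ħ²/2m) d²/dx², so ⟨T⟩ = −(ħ²/2m) ∫ ψ*·ψ'' dx; with m = 1.
Gaussian moments (u = x − x₀): ∫u^(2j)·e^(−2au²) du = (2j−1)!!/(4a)^j · √(π/(2a)), odd powers integrate to 0; here √(π/(2a)) = 1.0337. Derivatives: ψ′ = (ik − 2au)·ψ, ψ″ = ((ik − 2au)² − 2a)·ψ; the odd-in-u pieces drop out.
⟨T⟩ = 1.6195.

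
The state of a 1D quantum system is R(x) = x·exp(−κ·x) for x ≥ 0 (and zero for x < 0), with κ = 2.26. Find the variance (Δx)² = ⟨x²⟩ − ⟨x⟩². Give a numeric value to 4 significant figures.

Compute ⟨x⟩ and ⟨x²⟩ separately, then (Δx)² = ⟨x²⟩ − ⟨x⟩².
Every integrand reduces to terms xʲ·e^(−2κx) on [0, ∞); use ∫₀^∞ xʲ·e^(−2κx) dx = j!/(2κ)^(j+1).
Normalization: ∫|R|² dx = 0.021658.
⟨x⟩ = 0.66372 and ⟨x²⟩ = 0.58736.
(Δx)² = 0.58736 − (0.66372)² = 0.14684.

0.1468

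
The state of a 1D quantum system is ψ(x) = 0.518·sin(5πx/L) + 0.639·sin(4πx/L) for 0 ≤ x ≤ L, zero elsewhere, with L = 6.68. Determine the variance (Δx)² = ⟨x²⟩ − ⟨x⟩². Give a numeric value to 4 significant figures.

Compute ⟨x⟩ and ⟨x²⟩ separately, then (Δx)² = ⟨x²⟩ − ⟨x⟩².
On 0 ≤ x ≤ L (j ≠ l): ∫sin²(jπx/L) dx = L/2, ∫sin(jπx/L)·sin(lπx/L) dx = 0; diagonal moments ∫x·sin²(jπx/L) dx = L²/4, ∫x²·sin²(jπx/L) dx = L³·(1/6 − 1/(4j²π²)); cross terms ∫x·sin(jπx/L)·sin(lπx/L) dx = 0 for j + l even and −4jlL²/(π²(j² − l²)²) for j + l odd, ∫x²·sin(jπx/L)·sin(lπx/L) dx = (−1)^(j+l)·4jlL³/(π²(j² − l²)²); higher powers the same way via product-to-sum and parts.
Normalization: ∫|ψ|² dx = 2.2600.
⟨x⟩ = 2.0320 and ⟨x²⟩ = 6.0155.
(Δx)² = 6.0155 − (2.0320)² = 1.8865.

1.887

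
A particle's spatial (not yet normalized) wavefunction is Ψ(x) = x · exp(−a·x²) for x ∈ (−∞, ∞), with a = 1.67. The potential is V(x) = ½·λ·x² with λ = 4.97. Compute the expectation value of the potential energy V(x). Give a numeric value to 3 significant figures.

⟨V⟩ = ∫ V(x)·|Ψ|² dx / ∫|Ψ|² dx.
Expand each integrand as polynomial × e^(−2ax²) and use ∫x^(2j)·e^(−2ax²) dx = (2j−1)!!/(4a)^j · √(π/(2a)), odd powers → 0; here √(π/(2a)) = 0.96984.
State is unnormalized: ∫|Ψ|² dx = 0.14519, and ∫Ψ*·V(x)·Ψ dx = 0.16203, so ⟨V⟩ = 0.16203 / 0.14519.
⟨V⟩ = 1.1160.

1.12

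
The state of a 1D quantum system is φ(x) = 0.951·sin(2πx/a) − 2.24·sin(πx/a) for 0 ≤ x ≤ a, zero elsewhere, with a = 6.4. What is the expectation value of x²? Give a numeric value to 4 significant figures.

17.12

⟨x²⟩ = ∫ x²·|φ|² dx / ∫|φ|² dx (integrals over the domain).
On 0 ≤ x ≤ a (j ≠ l): ∫sin²(jπx/a) dx = a/2, ∫sin(jπx/a)·sin(lπx/a) dx = 0; diagonal moments ∫x·sin²(jπx/a) dx = a²/4, ∫x²·sin²(jπx/a) dx = a³·(1/6 − 1/(4j²π²)); cross terms ∫x·sin(jπx/a)·sin(lπx/a) dx = 0 for j + l even and −4jla²/(π²(j² − l²)²) for j + l odd, ∫x²·sin(jπx/a)·sin(lπx/a) dx = (−1)^(j+l)·4jla³/(π²(j² − l²)²); higher powers the same way via product-to-sum and parts.
State is unnormalized: ∫|φ|² dx = 18.950, and ∫φ*·x²·φ dx = 324.51, so ⟨x²⟩ = 324.51 / 18.950.
⟨x²⟩ = 17.124.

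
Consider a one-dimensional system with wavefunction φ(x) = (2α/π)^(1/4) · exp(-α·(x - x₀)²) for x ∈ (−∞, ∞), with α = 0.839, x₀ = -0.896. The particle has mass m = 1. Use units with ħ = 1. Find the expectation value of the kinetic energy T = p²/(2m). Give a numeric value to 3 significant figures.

T = −(ħ²/2m) d²/dx², so ⟨T⟩ = −(ħ²/2m) ∫ φ*·φ'' dx; with m = 1.
Gaussian moments (u = x − x₀): ∫u^(2j)·e^(−2αu²) du = (2j−1)!!/(4α)^j · √(π/(2α)), odd powers integrate to 0; here √(π/(2α)) = 1.3683. Derivatives: d/dx e^(−αu²) = −2αu·e^(−αu²), d²/dx² e^(−αu²) = (4α²u² − 2α)·e^(−αu²).
⟨T⟩ = 0.41950.

0.420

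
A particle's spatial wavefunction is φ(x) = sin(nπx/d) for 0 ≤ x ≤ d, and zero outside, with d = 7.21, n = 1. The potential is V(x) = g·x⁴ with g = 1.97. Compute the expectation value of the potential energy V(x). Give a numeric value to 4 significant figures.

⟨V⟩ = ∫ V(x)·|φ|² dx / ∫|φ|² dx.
With sin²θ = (1 − cos2θ)/2 on 0 ≤ x ≤ d: ∫sin²(nπx/d) dx = d/2, ∫x·sin²(nπx/d) dx = d²/4, ∫x²·sin²(nπx/d) dx = d³·(1/6 − 1/(4n²π²)); higher powers xᵏ the same way, integrating xᵏ·cos(2nπx/d) by parts.
State is unnormalized: ∫|φ|² dx = 3.6050, and ∫φ*·V(x)·φ dx = 2189.3, so ⟨V⟩ = 2189.3 / 3.6050.
⟨V⟩ = 607.31.

607.3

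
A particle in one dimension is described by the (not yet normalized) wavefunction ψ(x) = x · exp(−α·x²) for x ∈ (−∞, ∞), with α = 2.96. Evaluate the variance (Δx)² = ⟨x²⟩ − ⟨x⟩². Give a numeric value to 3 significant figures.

0.253

Compute ⟨x⟩ and ⟨x²⟩ separately, then (Δx)² = ⟨x²⟩ − ⟨x⟩².
Expand each integrand as polynomial × e^(−2αx²) and use ∫x^(2j)·e^(−2αx²) dx = (2j−1)!!/(4α)^j · √(π/(2α)), odd powers → 0; here √(π/(2α)) = 0.72847.
Normalization: ∫|ψ|² dx = 0.061527.
⟨x⟩ = 0.0000 and ⟨x²⟩ = 0.25338.
(Δx)² = 0.25338 − (0.0000)² = 0.25338.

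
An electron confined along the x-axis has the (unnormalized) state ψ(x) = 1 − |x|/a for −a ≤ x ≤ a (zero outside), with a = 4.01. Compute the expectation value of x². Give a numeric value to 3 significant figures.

1.61

⟨x²⟩ = ∫ x²·|ψ|² dx / ∫|ψ|² dx (integrals over the domain).
ψ is even, so ∫ over [−a, a] = 2∫₀ᵃ with ψ = 1 − x/a there: ∫₀ᵃ (1 − x/a)² dx = a/3, ∫₀ᵃ x²(1 − x/a)² dx = a³/30, ∫₀ᵃ x⁴(1 − x/a)² dx = a⁵/105.
State is unnormalized: ∫|ψ|² dx = 2.6733, and ∫ψ*·x²·ψ dx = 4.2987, so ⟨x²⟩ = 4.2987 / 2.6733.
⟨x²⟩ = 1.6080.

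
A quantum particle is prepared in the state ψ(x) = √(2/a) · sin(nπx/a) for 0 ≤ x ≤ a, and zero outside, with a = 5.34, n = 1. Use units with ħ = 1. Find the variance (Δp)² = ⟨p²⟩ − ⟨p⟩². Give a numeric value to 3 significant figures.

0.346

Compute ⟨p⟩ and ⟨p²⟩ separately; (Δp)² = ⟨p²⟩ − ⟨p⟩².
d/dx sin(nπx/a) = (nπ/a)·cos(nπx/a) and d²/dx² sin(nπx/a) = −(nπ/a)²·sin(nπx/a); on 0 ≤ x ≤ a, ∫sin²(nπx/a) dx = a/2 and ∫sin(nπx/a)·cos(nπx/a) dx = 0.
⟨p⟩ = 0.0000 and ⟨p²⟩ = 0.34611.
(Δp)² = 0.34611 − (0.0000)² = 0.34611.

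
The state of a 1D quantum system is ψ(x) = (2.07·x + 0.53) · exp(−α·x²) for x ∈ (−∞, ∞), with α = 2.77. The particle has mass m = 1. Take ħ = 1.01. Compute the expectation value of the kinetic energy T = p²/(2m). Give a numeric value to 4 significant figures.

T = −(ħ²/2m) d²/dx², so ⟨T⟩ = −(ħ²/2m) ∫ ψ*·ψ'' dx / ∫|ψ|² dx; with m = 1.
Expand each integrand as polynomial × e^(−2αx²) and use ∫x^(2j)·e^(−2αx²) dx = (2j−1)!!/(4α)^j · √(π/(2α)), odd powers → 0; here √(π/(2α)) = 0.75304. Differentiate with the product rule, d/dx e^(−αx²) = −2αx·e^(−αx²).
State is unnormalized: ∫|ψ|² dx = 0.50275, and ∫ψ*·(−ħ²/2m · ψ'') dx = 1.5332, so ⟨T⟩ = 1.5332 / 0.50275.
⟨T⟩ = 3.0496.

3.050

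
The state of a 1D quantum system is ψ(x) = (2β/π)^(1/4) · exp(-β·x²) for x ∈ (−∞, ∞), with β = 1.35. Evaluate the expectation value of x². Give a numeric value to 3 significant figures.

⟨x²⟩ = ∫ x²·|ψ|² dx (integrals over the domain).
Gaussian moments: ∫x^(2j)·e^(−2βx²) dx = (2j−1)!!/(4β)^j · √(π/(2β)), odd powers integrate to 0; here √(π/(2β)) = 1.0787.
⟨x²⟩ = 0.18519.

0.185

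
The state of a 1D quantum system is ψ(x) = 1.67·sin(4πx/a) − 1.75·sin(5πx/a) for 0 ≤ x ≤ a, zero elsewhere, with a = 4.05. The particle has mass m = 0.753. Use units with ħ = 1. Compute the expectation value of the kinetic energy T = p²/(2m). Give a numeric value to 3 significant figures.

8.27

T = −(ħ²/2m) d²/dx², so ⟨T⟩ = −(ħ²/2m) ∫ ψ*·ψ'' dx / ∫|ψ|² dx; with m = 0.753.
d²/dx² sin(jπx/a) = −(jπ/a)²·sin(jπx/a); on 0 ≤ x ≤ a, ∫sin²(jπx/a) dx = a/2 and ∫sin(jπx/a)·sin(lπx/a) dx = 0 for j ≠ l, so only diagonal terms survive in ∫|ψ|² and ∫ψ·ψ″; ∫ψ·ψ′ dx = [ψ²/2] between the walls = 0.
State is unnormalized: ∫|ψ|² dx = 11.849, and ∫ψ*·(−ħ²/2m · ψ'') dx = 98.048, so ⟨T⟩ = 98.048 / 11.849.
⟨T⟩ = 8.2747.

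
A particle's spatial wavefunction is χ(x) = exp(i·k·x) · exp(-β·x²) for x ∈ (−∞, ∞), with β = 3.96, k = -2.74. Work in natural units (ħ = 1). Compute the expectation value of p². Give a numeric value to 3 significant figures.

p² χ = −ħ² d²χ/dx²; ⟨p²⟩ = −ħ² ∫ χ*·χ'' dx / ∫|χ|² dx.
Gaussian moments: ∫x^(2j)·e^(−2βx²) dx = (2j−1)!!/(4β)^j · √(π/(2β)), odd powers integrate to 0; here √(π/(2β)) = 0.62981. Derivatives: χ′ = (ik − 2βx)·χ, χ″ = ((ik − 2βx)² − 2β)·χ; the odd-in-x pieces drop out.
State is unnormalized: ∫|χ|² dx = 0.62981, and ∫χ*·(−ħ² χ'') dx = 7.2225, so ⟨p²⟩ = 7.2225 / 0.62981.
⟨p²⟩ = 11.468.

11.5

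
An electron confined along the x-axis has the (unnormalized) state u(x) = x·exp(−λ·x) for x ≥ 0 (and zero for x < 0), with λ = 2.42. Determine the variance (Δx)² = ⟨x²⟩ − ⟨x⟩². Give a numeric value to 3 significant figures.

0.128

Compute ⟨x⟩ and ⟨x²⟩ separately, then (Δx)² = ⟨x²⟩ − ⟨x⟩².
Every integrand reduces to terms xʲ·e^(−2λx) on [0, ∞); use ∫₀^∞ xʲ·e^(−2λx) dx = j!/(2λ)^(j+1).
Normalization: ∫|u|² dx = 0.017640.
⟨x⟩ = 0.61983 and ⟨x²⟩ = 0.51226.
(Δx)² = 0.51226 − (0.61983)² = 0.12807.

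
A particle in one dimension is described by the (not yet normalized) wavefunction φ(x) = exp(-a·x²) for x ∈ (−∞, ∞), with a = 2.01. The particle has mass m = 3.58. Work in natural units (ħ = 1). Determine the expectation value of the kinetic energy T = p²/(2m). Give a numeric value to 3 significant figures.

0.281

T = −(ħ²/2m) d²/dx², so ⟨T⟩ = −(ħ²/2m) ∫ φ*·φ'' dx / ∫|φ|² dx; with m = 3.58.
Gaussian moments: ∫x^(2j)·e^(−2ax²) dx = (2j−1)!!/(4a)^j · √(π/(2a)), odd powers integrate to 0; here √(π/(2a)) = 0.88402. Derivatives: d/dx e^(−ax²) = −2ax·e^(−ax²), d²/dx² e^(−ax²) = (4a²x² − 2a)·e^(−ax²).
State is unnormalized: ∫|φ|² dx = 0.88402, and ∫φ*·(−ħ²/2m · φ'') dx = 0.24817, so ⟨T⟩ = 0.24817 / 0.88402.
⟨T⟩ = 0.28073.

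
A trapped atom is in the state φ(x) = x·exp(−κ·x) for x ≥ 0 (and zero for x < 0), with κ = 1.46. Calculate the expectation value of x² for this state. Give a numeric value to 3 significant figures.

⟨x²⟩ = ∫ x²·|φ|² dx / ∫|φ|² dx (integrals over the domain).
Every integrand reduces to terms xʲ·e^(−2κx) on [0, ∞); use ∫₀^∞ xʲ·e^(−2κx) dx = j!/(2κ)^(j+1).
State is unnormalized: ∫|φ|² dx = 0.080331, and ∫φ*·x²·φ dx = 0.11306, so ⟨x²⟩ = 0.11306 / 0.080331.
⟨x²⟩ = 1.4074.

1.41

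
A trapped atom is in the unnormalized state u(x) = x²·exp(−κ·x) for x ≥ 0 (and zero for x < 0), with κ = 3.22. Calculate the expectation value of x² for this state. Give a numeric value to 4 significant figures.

⟨x²⟩ = ∫ x²·|u|² dx / ∫|u|² dx (integrals over the domain).
Every integrand reduces to terms xʲ·e^(−2κx) on [0, ∞); use ∫₀^∞ xʲ·e^(−2κx) dx = j!/(2κ)^(j+1).
State is unnormalized: ∫|u|² dx = 0.0021666, and ∫u*·x²·u dx = 0.0015672, so ⟨x²⟩ = 0.0015672 / 0.0021666.
⟨x²⟩ = 0.72335.

0.7234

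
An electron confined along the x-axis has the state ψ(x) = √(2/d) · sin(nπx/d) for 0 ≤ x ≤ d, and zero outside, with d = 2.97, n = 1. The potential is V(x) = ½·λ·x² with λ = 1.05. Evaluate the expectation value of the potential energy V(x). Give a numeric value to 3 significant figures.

1.31

⟨V⟩ = ∫ V(x)·|ψ|² dx.
With sin²θ = (1 − cos2θ)/2 on 0 ≤ x ≤ d: ∫sin²(nπx/d) dx = d/2, ∫x·sin²(nπx/d) dx = d²/4, ∫x²·sin²(nπx/d) dx = d³·(1/6 − 1/(4n²π²)); higher powers xᵏ the same way, integrating xᵏ·cos(2nπx/d) by parts.
⟨V⟩ = 1.3090.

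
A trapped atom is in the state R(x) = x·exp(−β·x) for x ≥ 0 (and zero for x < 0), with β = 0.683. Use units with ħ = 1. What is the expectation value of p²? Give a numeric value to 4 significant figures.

p² R = −ħ² d²R/dx²; ⟨p²⟩ = −ħ² ∫ R*·R'' dx / ∫|R|² dx.
Differentiate x·exp(−β·x) with the product rule; every integrand then reduces to terms xʲ·e^(−2βx) on [0, ∞), with ∫₀^∞ xʲ·e^(−2βx) dx = j!/(2β)^(j+1).
State is unnormalized: ∫|R|² dx = 0.78465, and ∫R*·(−ħ² R'') dx = 0.36603, so ⟨p²⟩ = 0.36603 / 0.78465.
⟨p²⟩ = 0.46649.

0.4665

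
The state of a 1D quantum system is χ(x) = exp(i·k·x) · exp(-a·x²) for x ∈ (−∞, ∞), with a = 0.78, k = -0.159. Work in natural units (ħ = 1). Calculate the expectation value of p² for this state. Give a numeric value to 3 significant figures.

0.805

p² χ = −ħ² d²χ/dx²; ⟨p²⟩ = −ħ² ∫ χ*·χ'' dx / ∫|χ|² dx.
Gaussian moments: ∫x^(2j)·e^(−2ax²) dx = (2j−1)!!/(4a)^j · √(π/(2a)), odd powers integrate to 0; here √(π/(2a)) = 1.4191. Derivatives: χ′ = (ik − 2ax)·χ, χ″ = ((ik − 2ax)² − 2a)·χ; the odd-in-x pieces drop out.
State is unnormalized: ∫|χ|² dx = 1.4191, and ∫χ*·(−ħ² χ'') dx = 1.1428, so ⟨p²⟩ = 1.1428 / 1.4191.
⟨p²⟩ = 0.80528.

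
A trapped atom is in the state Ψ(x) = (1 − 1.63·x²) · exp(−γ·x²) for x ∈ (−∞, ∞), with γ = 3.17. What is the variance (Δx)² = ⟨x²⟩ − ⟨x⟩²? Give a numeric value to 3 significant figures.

Compute ⟨x⟩ and ⟨x²⟩ separately, then (Δx)² = ⟨x²⟩ − ⟨x⟩².
Expand each integrand as polynomial × e^(−2γx²) and use ∫x^(2j)·e^(−2γx²) dx = (2j−1)!!/(4γ)^j · √(π/(2γ)), odd powers → 0; here √(π/(2γ)) = 0.70393.
Normalization: ∫|Ψ|² dx = 0.55785.
⟨x⟩ = 0.0000 and ⟨x²⟩ = 0.047427.
(Δx)² = 0.047427 − (0.0000)² = 0.047427.

0.0474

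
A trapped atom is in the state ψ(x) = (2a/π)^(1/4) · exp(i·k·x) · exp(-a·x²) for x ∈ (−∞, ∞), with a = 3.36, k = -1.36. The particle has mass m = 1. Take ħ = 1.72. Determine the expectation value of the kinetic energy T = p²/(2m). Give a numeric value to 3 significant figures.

T = −(ħ²/2m) d²/dx², so ⟨T⟩ = −(ħ²/2m) ∫ ψ*·ψ'' dx; with m = 1.
Gaussian moments: ∫x^(2j)·e^(−2ax²) dx = (2j−1)!!/(4a)^j · √(π/(2a)), odd powers integrate to 0; here √(π/(2a)) = 0.68374. Derivatives: ψ′ = (ik − 2ax)·ψ, ψ″ = ((ik − 2ax)² − 2a)·ψ; the odd-in-x pieces drop out.
⟨T⟩ = 7.7060.

7.71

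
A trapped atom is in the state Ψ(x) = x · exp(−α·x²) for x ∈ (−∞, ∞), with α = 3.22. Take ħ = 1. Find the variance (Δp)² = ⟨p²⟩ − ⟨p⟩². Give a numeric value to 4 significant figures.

9.660

Compute ⟨p⟩ and ⟨p²⟩ separately; (Δp)² = ⟨p²⟩ − ⟨p⟩².
Expand each integrand as polynomial × e^(−2αx²) and use ∫x^(2j)·e^(−2αx²) dx = (2j−1)!!/(4α)^j · √(π/(2α)), odd powers → 0; here √(π/(2α)) = 0.69844. Differentiate with the product rule, d/dx e^(−αx²) = −2αx·e^(−αx²).
Normalization: ∫|Ψ|² dx = 0.054227.
⟨p⟩ = 0.0000 and ⟨p²⟩ = 9.6600.
(Δp)² = 9.6600 − (0.0000)² = 9.6600.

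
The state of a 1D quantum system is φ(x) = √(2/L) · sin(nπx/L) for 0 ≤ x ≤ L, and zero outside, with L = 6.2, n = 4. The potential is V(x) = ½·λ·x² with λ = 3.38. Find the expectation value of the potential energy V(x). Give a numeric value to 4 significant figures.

21.45

⟨V⟩ = ∫ V(x)·|φ|² dx.
With sin²θ = (1 − cos2θ)/2 on 0 ≤ x ≤ L: ∫sin²(nπx/L) dx = L/2, ∫x·sin²(nπx/L) dx = L²/4, ∫x²·sin²(nπx/L) dx = L³·(1/6 − 1/(4n²π²)); higher powers xᵏ the same way, integrating xᵏ·cos(2nπx/L) by parts.
⟨V⟩ = 21.449.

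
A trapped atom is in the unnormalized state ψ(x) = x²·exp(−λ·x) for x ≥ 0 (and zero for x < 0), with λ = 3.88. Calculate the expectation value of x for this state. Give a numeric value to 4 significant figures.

0.6443

⟨x⟩ = ∫ x·|ψ|² dx / ∫|ψ|² dx (integrals over the domain).
Every integrand reduces to terms xʲ·e^(−2λx) on [0, ∞); use ∫₀^∞ xʲ·e^(−2λx) dx = j!/(2λ)^(j+1).
State is unnormalized: ∫|ψ|² dx = 0.00085291, and ∫ψ*·x·ψ dx = 0.00054955, so ⟨x⟩ = 0.00054955 / 0.00085291.
⟨x⟩ = 0.64433.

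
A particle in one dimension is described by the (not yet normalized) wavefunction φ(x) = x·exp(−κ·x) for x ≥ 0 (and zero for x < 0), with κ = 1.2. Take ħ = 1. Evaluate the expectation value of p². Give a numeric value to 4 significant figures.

1.440

p² φ = −ħ² d²φ/dx²; ⟨p²⟩ = −ħ² ∫ φ*·φ'' dx / ∫|φ|² dx.
Differentiate x·exp(−κ·x) with the product rule; every integrand then reduces to terms xʲ·e^(−2κx) on [0, ∞), with ∫₀^∞ xʲ·e^(−2κx) dx = j!/(2κ)^(j+1).
State is unnormalized: ∫|φ|² dx = 0.14468, and ∫φ*·(−ħ² φ'') dx = 0.20833, so ⟨p²⟩ = 0.20833 / 0.14468.
⟨p²⟩ = 1.4400.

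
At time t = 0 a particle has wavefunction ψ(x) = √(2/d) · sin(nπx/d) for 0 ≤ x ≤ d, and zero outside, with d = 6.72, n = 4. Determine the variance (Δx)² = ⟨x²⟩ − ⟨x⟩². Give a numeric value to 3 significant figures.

Compute ⟨x⟩ and ⟨x²⟩ separately, then (Δx)² = ⟨x²⟩ − ⟨x⟩².
With sin²θ = (1 − cos2θ)/2 on 0 ≤ x ≤ d: ∫sin²(nπx/d) dx = d/2, ∫x·sin²(nπx/d) dx = d²/4, ∫x²·sin²(nπx/d) dx = d³·(1/6 − 1/(4n²π²)); higher powers xᵏ the same way, integrating xᵏ·cos(2nπx/d) by parts.
⟨x⟩ = 3.3600 and ⟨x²⟩ = 14.910.
(Δx)² = 14.910 − (3.3600)² = 3.6202.

3.62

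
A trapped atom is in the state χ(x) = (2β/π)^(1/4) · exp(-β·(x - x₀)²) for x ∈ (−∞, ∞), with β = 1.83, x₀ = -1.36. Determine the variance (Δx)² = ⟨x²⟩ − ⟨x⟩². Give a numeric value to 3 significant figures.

0.137

Compute ⟨x⟩ and ⟨x²⟩ separately, then (Δx)² = ⟨x²⟩ − ⟨x⟩².
Gaussian moments (u = x − x₀): ∫u^(2j)·e^(−2βu²) du = (2j−1)!!/(4β)^j · √(π/(2β)), odd powers integrate to 0; here √(π/(2β)) = 0.92648.
⟨x⟩ = -1.3600 and ⟨x²⟩ = 1.9862.
(Δx)² = 1.9862 − (-1.3600)² = 0.13661.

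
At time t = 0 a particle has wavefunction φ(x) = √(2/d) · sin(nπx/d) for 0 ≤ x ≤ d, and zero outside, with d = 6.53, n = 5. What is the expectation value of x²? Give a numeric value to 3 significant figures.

14.1

⟨x²⟩ = ∫ x²·|φ|² dx (integrals over the domain).
With sin²θ = (1 − cos2θ)/2 on 0 ≤ x ≤ d: ∫sin²(nπx/d) dx = d/2, ∫x·sin²(nπx/d) dx = d²/4, ∫x²·sin²(nπx/d) dx = d³·(1/6 − 1/(4n²π²)); higher powers xᵏ the same way, integrating xᵏ·cos(2nπx/d) by parts.
⟨x²⟩ = 14.127.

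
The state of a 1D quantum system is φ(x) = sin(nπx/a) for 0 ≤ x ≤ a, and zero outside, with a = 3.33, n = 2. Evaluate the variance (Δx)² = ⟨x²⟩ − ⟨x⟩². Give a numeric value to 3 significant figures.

0.784

Compute ⟨x⟩ and ⟨x²⟩ separately, then (Δx)² = ⟨x²⟩ − ⟨x⟩².
With sin²θ = (1 − cos2θ)/2 on 0 ≤ x ≤ a: ∫sin²(nπx/a) dx = a/2, ∫x·sin²(nπx/a) dx = a²/4, ∫x²·sin²(nπx/a) dx = a³·(1/6 − 1/(4n²π²)); higher powers xᵏ the same way, integrating xᵏ·cos(2nπx/a) by parts.
Normalization: ∫|φ|² dx = 1.6650.
⟨x⟩ = 1.6650 and ⟨x²⟩ = 3.5559.
(Δx)² = 3.5559 − (1.6650)² = 0.78363.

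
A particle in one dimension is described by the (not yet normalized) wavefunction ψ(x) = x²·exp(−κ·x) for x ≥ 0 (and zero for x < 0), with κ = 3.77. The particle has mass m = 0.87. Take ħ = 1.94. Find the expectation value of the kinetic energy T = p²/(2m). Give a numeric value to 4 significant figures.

T = −(ħ²/2m) d²/dx², so ⟨T⟩ = −(ħ²/2m) ∫ ψ*·ψ'' dx / ∫|ψ|² dx; with m = 0.87.
Differentiate x²·exp(−κ·x) with the product rule; every integrand then reduces to terms xʲ·e^(−2κx) on [0, ∞), with ∫₀^∞ xʲ·e^(−2κx) dx = j!/(2κ)^(j+1).
State is unnormalized: ∫|ψ|² dx = 0.00098481, and ∫ψ*·(−ħ²/2m · ψ'') dx = 0.010092, so ⟨T⟩ = 0.010092 / 0.00098481.
⟨T⟩ = 10.247.

10.25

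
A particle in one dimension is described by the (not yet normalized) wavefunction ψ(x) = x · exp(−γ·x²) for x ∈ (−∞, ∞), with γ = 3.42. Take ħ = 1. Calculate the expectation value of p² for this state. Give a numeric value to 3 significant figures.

p² ψ = −ħ² d²ψ/dx²; ⟨p²⟩ = −ħ² ∫ ψ*·ψ'' dx / ∫|ψ|² dx.
Expand each integrand as polynomial × e^(−2γx²) and use ∫x^(2j)·e^(−2γx²) dx = (2j−1)!!/(4γ)^j · √(π/(2γ)), odd powers → 0; here √(π/(2γ)) = 0.67771. Differentiate with the product rule, d/dx e^(−γx²) = −2γx·e^(−γx²).
State is unnormalized: ∫|ψ|² dx = 0.049541, and ∫ψ*·(−ħ² ψ'') dx = 0.50829, so ⟨p²⟩ = 0.50829 / 0.049541.
⟨p²⟩ = 10.260.

10.3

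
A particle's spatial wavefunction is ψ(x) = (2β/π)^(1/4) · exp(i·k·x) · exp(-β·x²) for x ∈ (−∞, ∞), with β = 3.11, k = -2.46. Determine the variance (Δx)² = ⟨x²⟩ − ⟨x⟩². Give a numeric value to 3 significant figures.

0.0804

Compute ⟨x⟩ and ⟨x²⟩ separately, then (Δx)² = ⟨x²⟩ − ⟨x⟩².
Gaussian moments: ∫x^(2j)·e^(−2βx²) dx = (2j−1)!!/(4β)^j · √(π/(2β)), odd powers integrate to 0; here √(π/(2β)) = 0.71069.
⟨x⟩ = 0.0000 and ⟨x²⟩ = 0.080386.
(Δx)² = 0.080386 − (0.0000)² = 0.080386.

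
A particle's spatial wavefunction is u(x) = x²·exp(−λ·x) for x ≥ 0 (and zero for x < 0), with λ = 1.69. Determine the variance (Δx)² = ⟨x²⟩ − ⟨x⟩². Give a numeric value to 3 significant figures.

0.438

Compute ⟨x⟩ and ⟨x²⟩ separately, then (Δx)² = ⟨x²⟩ − ⟨x⟩².
Every integrand reduces to terms xʲ·e^(−2λx) on [0, ∞); use ∫₀^∞ xʲ·e^(−2λx) dx = j!/(2λ)^(j+1).
Normalization: ∫|u|² dx = 0.054404.
⟨x⟩ = 1.4793 and ⟨x²⟩ = 2.6260.
(Δx)² = 2.6260 − (1.4793)² = 0.43766.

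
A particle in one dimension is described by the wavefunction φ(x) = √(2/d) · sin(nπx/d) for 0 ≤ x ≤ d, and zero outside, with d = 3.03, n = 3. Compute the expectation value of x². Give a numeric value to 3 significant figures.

⟨x²⟩ = ∫ x²·|φ|² dx (integrals over the domain).
With sin²θ = (1 − cos2θ)/2 on 0 ≤ x ≤ d: ∫sin²(nπx/d) dx = d/2, ∫x·sin²(nπx/d) dx = d²/4, ∫x²·sin²(nπx/d) dx = d³·(1/6 − 1/(4n²π²)); higher powers xᵏ the same way, integrating xᵏ·cos(2nπx/d) by parts.
⟨x²⟩ = 3.0086.

3.01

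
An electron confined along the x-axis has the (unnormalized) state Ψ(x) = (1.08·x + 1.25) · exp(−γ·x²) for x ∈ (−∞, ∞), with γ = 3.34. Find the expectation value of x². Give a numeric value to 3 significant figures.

0.0828

⟨x²⟩ = ∫ x²·|Ψ|² dx / ∫|Ψ|² dx (integrals over the domain).
Expand each integrand as polynomial × e^(−2γx²) and use ∫x^(2j)·e^(−2γx²) dx = (2j−1)!!/(4γ)^j · √(π/(2γ)), odd powers → 0; here √(π/(2γ)) = 0.68578.
State is unnormalized: ∫|Ψ|² dx = 1.1314, and ∫Ψ*·x²·Ψ dx = 0.093649, so ⟨x²⟩ = 0.093649 / 1.1314.
⟨x²⟩ = 0.082772.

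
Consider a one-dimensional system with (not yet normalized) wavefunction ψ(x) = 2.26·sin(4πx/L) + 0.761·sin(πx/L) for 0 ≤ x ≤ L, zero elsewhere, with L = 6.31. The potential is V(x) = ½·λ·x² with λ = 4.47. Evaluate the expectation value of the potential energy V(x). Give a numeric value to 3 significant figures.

⟨V⟩ = ∫ V(x)·|ψ|² dx / ∫|ψ|² dx.
On 0 ≤ x ≤ L (j ≠ l): ∫sin²(jπx/L) dx = L/2, ∫sin(jπx/L)·sin(lπx/L) dx = 0; diagonal moments ∫x·sin²(jπx/L) dx = L²/4, ∫x²·sin²(jπx/L) dx = L³·(1/6 − 1/(4j²π²)); cross terms ∫x·sin(jπx/L)·sin(lπx/L) dx = 0 for j + l even and −4jlL²/(π²(j² − l²)²) for j + l odd, ∫x²·sin(jπx/L)·sin(lπx/L) dx = (−1)^(j+l)·4jlL³/(π²(j² − l²)²); higher powers the same way via product-to-sum and parts.
State is unnormalized: ∫|ψ|² dx = 17.942, and ∫ψ*·V(x)·ψ dx = 505.51, so ⟨V⟩ = 505.51 / 17.942.
⟨V⟩ = 28.175.

28.2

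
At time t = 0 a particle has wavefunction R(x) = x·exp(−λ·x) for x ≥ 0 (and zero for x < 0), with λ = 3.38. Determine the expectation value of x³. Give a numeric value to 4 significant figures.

0.1942

⟨x³⟩ = ∫ x³·|R|² dx / ∫|R|² dx (integrals over the domain).
Every integrand reduces to terms xʲ·e^(−2λx) on [0, ∞); use ∫₀^∞ xʲ·e^(−2λx) dx = j!/(2λ)^(j+1).
State is unnormalized: ∫|R|² dx = 0.0064743, and ∫R*·x³·R dx = 0.0012575, so ⟨x³⟩ = 0.0012575 / 0.0064743.
⟨x³⟩ = 0.19423.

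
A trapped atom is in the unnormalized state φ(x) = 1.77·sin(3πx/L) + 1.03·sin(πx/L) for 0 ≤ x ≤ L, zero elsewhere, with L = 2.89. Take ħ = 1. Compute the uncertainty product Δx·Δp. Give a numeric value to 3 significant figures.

2.62

Δx = √(⟨x²⟩−⟨x⟩²), Δp = √(⟨p²⟩−⟨p⟩²).
On 0 ≤ x ≤ L (j ≠ l): ∫sin²(jπx/L) dx = L/2, ∫sin(jπx/L)·sin(lπx/L) dx = 0; diagonal moments ∫x·sin²(jπx/L) dx = L²/4, ∫x²·sin²(jπx/L) dx = L³·(1/6 − 1/(4j²π²)); cross terms ∫x·sin(jπx/L)·sin(lπx/L) dx = 0 for j + l even and −4jlL²/(π²(j² − l²)²) for j + l odd, ∫x²·sin(jπx/L)·sin(lπx/L) dx = (−1)^(j+l)·4jlL³/(π²(j² − l²)²); higher powers the same way via product-to-sum and parts. d²/dx² sin(jπx/L) = −(jπ/L)²·sin(jπx/L); on 0 ≤ x ≤ L, ∫sin²(jπx/L) dx = L/2 and ∫sin(jπx/L)·sin(lπx/L) dx = 0 for j ≠ l, so only diagonal terms survive in ∫|φ|² and ∫φ·φ″; ∫φ·φ′ dx = [φ²/2] between the walls = 0.
Normalization: ∫|φ|² dx = 6.0600.
⟨x⟩ = 1.4450, ⟨x²⟩ = 2.9178 ⇒ Δx = 0.91091.
⟨p⟩ = 0.0000, ⟨p²⟩ = 8.2438 ⇒ Δp = 2.8712.
Δx·Δp = 2.6154.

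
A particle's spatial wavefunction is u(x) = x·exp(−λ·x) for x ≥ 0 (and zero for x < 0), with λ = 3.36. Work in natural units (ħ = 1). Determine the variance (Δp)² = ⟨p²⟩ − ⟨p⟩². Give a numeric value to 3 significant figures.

Compute ⟨p⟩ and ⟨p²⟩ separately; (Δp)² = ⟨p²⟩ − ⟨p⟩².
Differentiate x·exp(−λ·x) with the product rule; every integrand then reduces to terms xʲ·e^(−2λx) on [0, ∞), with ∫₀^∞ xʲ·e^(−2λx) dx = j!/(2λ)^(j+1).
Normalization: ∫|u|² dx = 0.0065906.
⟨p⟩ = 0.0000 and ⟨p²⟩ = 11.290.
(Δp)² = 11.290 − (0.0000)² = 11.290.

11.3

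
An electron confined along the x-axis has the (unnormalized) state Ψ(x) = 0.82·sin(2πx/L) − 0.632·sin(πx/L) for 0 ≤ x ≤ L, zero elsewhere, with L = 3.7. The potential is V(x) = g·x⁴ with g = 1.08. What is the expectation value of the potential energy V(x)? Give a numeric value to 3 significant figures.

⟨V⟩ = ∫ V(x)·|Ψ|² dx / ∫|Ψ|² dx.
On 0 ≤ x ≤ L (j ≠ l): ∫sin²(jπx/L) dx = L/2, ∫sin(jπx/L)·sin(lπx/L) dx = 0; diagonal moments ∫x·sin²(jπx/L) dx = L²/4, ∫x²·sin²(jπx/L) dx = L³·(1/6 − 1/(4j²π²)); cross terms ∫x·sin(jπx/L)·sin(lπx/L) dx = 0 for j + l even and −4jlL²/(π²(j² − l²)²) for j + l odd, ∫x²·sin(jπx/L)·sin(lπx/L) dx = (−1)^(j+l)·4jlL³/(π²(j² − l²)²); higher powers the same way via product-to-sum and parts.
State is unnormalized: ∫|Ψ|² dx = 1.9829, and ∫Ψ*·V(x)·Ψ dx = 106.66, so ⟨V⟩ = 106.66 / 1.9829.
⟨V⟩ = 53.790.

53.8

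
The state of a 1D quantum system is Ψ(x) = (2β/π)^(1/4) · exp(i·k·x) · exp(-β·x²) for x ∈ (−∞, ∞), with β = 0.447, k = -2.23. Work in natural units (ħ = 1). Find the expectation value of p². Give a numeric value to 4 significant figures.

5.420

p² Ψ = −ħ² d²Ψ/dx²; ⟨p²⟩ = −ħ² ∫ Ψ*·Ψ'' dx.
Gaussian moments: ∫x^(2j)·e^(−2βx²) dx = (2j−1)!!/(4β)^j · √(π/(2β)), odd powers integrate to 0; here √(π/(2β)) = 1.8746. Derivatives: Ψ′ = (ik − 2βx)·Ψ, Ψ″ = ((ik − 2βx)² − 2β)·Ψ; the odd-in-x pieces drop out.
⟨p²⟩ = 5.4199.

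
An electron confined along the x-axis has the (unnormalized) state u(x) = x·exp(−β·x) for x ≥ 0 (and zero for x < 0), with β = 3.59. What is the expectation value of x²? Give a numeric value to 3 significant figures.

⟨x²⟩ = ∫ x²·|u|² dx / ∫|u|² dx (integrals over the domain).
Every integrand reduces to terms xʲ·e^(−2βx) on [0, ∞); use ∫₀^∞ xʲ·e^(−2βx) dx = j!/(2β)^(j+1).
State is unnormalized: ∫|u|² dx = 0.0054033, and ∫u*·x²·u dx = 0.0012577, so ⟨x²⟩ = 0.0012577 / 0.0054033.
⟨x²⟩ = 0.23277.

0.233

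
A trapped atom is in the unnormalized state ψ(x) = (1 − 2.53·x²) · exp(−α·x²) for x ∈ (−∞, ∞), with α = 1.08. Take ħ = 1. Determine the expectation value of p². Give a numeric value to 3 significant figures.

p² ψ = −ħ² d²ψ/dx²; ⟨p²⟩ = −ħ² ∫ ψ*·ψ'' dx / ∫|ψ|² dx.
Expand each integrand as polynomial × e^(−2αx²) and use ∫x^(2j)·e^(−2αx²) dx = (2j−1)!!/(4α)^j · √(π/(2α)), odd powers → 0; here √(π/(2α)) = 1.2060. Differentiate with the product rule, d/dx e^(−αx²) = −2αx·e^(−αx²).
State is unnormalized: ∫|ψ|² dx = 1.0343, and ∫ψ*·(−ħ² ψ'') dx = 5.9552, so ⟨p²⟩ = 5.9552 / 1.0343.
⟨p²⟩ = 5.7575.

5.76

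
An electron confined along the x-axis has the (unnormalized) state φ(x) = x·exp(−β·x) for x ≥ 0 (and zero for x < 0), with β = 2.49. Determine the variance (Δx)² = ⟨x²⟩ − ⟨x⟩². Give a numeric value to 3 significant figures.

0.121

Compute ⟨x⟩ and ⟨x²⟩ separately, then (Δx)² = ⟨x²⟩ − ⟨x⟩².
Every integrand reduces to terms xʲ·e^(−2βx) on [0, ∞); use ∫₀^∞ xʲ·e^(−2βx) dx = j!/(2β)^(j+1).
Normalization: ∫|φ|² dx = 0.016194.
⟨x⟩ = 0.60241 and ⟨x²⟩ = 0.48386.
(Δx)² = 0.48386 − (0.60241)² = 0.12097.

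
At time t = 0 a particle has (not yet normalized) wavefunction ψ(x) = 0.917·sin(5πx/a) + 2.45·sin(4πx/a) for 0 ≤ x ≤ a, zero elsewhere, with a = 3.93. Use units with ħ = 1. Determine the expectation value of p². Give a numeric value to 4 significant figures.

p² ψ = −ħ² d²ψ/dx²; ⟨p²⟩ = −ħ² ∫ ψ*·ψ'' dx / ∫|ψ|² dx.
d²/dx² sin(jπx/a) = −(jπ/a)²·sin(jπx/a); on 0 ≤ x ≤ a, ∫sin²(jπx/a) dx = a/2 and ∫sin(jπx/a)·sin(lπx/a) dx = 0 for j ≠ l, so only diagonal terms survive in ∫|ψ|² and ∫ψ·ψ″; ∫ψ·ψ′ dx = [ψ²/2] between the walls = 0.
State is unnormalized: ∫|ψ|² dx = 13.447, and ∫ψ*·(−ħ² ψ'') dx = 146.99, so ⟨p²⟩ = 146.99 / 13.447.
⟨p²⟩ = 10.931.

10.93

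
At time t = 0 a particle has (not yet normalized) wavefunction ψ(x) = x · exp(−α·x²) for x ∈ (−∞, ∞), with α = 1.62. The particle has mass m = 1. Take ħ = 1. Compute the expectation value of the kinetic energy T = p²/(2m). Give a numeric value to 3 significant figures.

T = −(ħ²/2m) d²/dx², so ⟨T⟩ = −(ħ²/2m) ∫ ψ*·ψ'' dx / ∫|ψ|² dx; with m = 1.
Expand each integrand as polynomial × e^(−2αx²) and use ∫x^(2j)·e^(−2αx²) dx = (2j−1)!!/(4α)^j · √(π/(2α)), odd powers → 0; here √(π/(2α)) = 0.98470. Differentiate with the product rule, d/dx e^(−αx²) = −2αx·e^(−αx²).
State is unnormalized: ∫|ψ|² dx = 0.15196, and ∫ψ*·(−ħ²/2m · ψ'') dx = 0.36926, so ⟨T⟩ = 0.36926 / 0.15196.
⟨T⟩ = 2.4300.

2.43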